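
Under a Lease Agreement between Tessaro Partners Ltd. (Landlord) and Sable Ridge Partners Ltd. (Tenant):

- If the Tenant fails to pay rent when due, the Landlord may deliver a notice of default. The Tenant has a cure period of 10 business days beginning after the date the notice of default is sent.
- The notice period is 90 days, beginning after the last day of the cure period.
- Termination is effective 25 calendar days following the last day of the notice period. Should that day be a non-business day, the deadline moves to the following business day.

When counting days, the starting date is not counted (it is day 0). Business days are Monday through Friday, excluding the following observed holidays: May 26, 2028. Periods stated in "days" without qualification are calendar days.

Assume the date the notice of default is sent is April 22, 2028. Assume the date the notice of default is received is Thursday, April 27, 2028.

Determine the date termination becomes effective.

August 28, 2028

The last day of the cure period: 10 business days after Saturday, April 22, 2028, skipping weekends — Apr 24, Apr 25, Apr 26, Apr 27, Apr 28, May 1, May 2, May 3, May 4, May 5 — lands on Friday, May 5, 2028.
Adding 90 calendar days to May 5, 2028 gives August 3, 2028, which is the last day of the notice period.
Adding 25 calendar days to August 3, 2028 gives August 28, 2028, which is the date termination becomes effective. August 28, 2028 is a Monday and is not a listed holiday, so no roll-forward applies.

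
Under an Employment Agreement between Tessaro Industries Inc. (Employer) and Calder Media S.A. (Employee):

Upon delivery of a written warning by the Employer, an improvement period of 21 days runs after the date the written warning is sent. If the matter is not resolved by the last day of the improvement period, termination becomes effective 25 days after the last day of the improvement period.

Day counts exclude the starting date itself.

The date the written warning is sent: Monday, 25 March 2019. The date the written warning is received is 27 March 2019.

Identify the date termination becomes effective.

10 May 2019

The last day of the improvement period: 21 calendar days after 25 March 2019 is 15 April 2019.
Adding 25 calendar days to 15 April 2019 gives 10 May 2019, which is the date termination becomes effective.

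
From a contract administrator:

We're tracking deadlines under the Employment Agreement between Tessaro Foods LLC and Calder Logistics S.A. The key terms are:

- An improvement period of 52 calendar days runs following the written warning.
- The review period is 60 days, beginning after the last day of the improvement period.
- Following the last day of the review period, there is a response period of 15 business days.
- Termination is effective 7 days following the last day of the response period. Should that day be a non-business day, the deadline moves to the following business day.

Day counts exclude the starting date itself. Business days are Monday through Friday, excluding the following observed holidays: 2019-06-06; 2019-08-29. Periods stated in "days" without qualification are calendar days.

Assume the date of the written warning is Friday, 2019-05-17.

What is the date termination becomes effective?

2019-10-04

The last day of the improvement period: 52 calendar days after 2019-05-17 is 2019-07-08.
The last day of the review period: 60 calendar days after 2019-07-08 is 2019-09-06.
The last day of the response period: counting 15 business days from Friday, 2019-09-06 (Sep 9, Sep 10, Sep 11, Sep 12, …, Sep 25, Sep 26, Sep 27, skipping weekends) reaches Friday, 2019-09-27.
The date termination becomes effective: 2019-09-27 + 7 days = 2019-10-04. 2019-10-04 is a Friday and is not a listed holiday, so no roll-forward applies.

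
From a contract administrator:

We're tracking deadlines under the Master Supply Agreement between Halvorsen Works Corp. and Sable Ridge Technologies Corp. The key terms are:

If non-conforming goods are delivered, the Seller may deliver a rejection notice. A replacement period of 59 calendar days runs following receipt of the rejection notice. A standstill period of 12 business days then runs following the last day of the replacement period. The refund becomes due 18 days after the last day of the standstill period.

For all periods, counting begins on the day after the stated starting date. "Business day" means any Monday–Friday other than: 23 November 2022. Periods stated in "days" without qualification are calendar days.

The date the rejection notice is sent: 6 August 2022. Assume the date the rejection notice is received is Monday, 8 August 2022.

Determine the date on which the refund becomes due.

Adding 59 calendar days to 8 August 2022 gives 6 October 2022, which is the last day of the replacement period.
From Thursday, 6 October 2022, 12 business days (Oct 7, Oct 10, Oct 11, Oct 12, …, Oct 20, Oct 21, Oct 24, skipping weekends) brings us to Monday, 24 October 2022, which is the last day of the standstill period.
The date on which the refund becomes due: 24 October 2022 + 18 days = 11 November 2022.

11 November 2022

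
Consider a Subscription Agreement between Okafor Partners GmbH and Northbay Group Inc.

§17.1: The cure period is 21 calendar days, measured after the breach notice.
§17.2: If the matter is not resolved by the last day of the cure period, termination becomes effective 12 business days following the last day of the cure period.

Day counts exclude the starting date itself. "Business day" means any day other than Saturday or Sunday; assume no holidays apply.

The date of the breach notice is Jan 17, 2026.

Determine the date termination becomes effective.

The last day of the cure period: Jan 17, 2026 + 21 days = Feb 7, 2026.
From Saturday, Feb 7, 2026, 12 business days (Feb 9, Feb 10, Feb 11, Feb 12, …, Feb 20, Feb 23, Feb 24, skipping weekends) brings us to Tuesday, Feb 24, 2026, which is the date termination becomes effective.

Feb 24, 2026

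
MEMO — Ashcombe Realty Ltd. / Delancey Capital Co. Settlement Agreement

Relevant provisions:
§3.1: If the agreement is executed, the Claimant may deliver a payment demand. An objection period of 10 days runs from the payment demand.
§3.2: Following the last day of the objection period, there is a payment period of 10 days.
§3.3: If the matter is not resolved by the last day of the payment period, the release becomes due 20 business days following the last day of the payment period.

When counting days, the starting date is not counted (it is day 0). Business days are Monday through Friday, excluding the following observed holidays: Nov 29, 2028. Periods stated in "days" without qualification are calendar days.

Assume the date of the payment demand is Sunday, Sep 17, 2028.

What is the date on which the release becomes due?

Nov 3, 2028

The last day of the objection period: 10 calendar days after Sep 17, 2028 is Sep 27, 2028.
Adding 10 calendar days to Sep 27, 2028 gives Oct 7, 2028, which is the last day of the payment period.
From Saturday, Oct 7, 2028, 20 business days (Oct 9, Oct 10, Oct 11, Oct 12, …, Nov 1, Nov 2, Nov 3, skipping weekends) brings us to Friday, Nov 3, 2028, which is the date on which the release becomes due.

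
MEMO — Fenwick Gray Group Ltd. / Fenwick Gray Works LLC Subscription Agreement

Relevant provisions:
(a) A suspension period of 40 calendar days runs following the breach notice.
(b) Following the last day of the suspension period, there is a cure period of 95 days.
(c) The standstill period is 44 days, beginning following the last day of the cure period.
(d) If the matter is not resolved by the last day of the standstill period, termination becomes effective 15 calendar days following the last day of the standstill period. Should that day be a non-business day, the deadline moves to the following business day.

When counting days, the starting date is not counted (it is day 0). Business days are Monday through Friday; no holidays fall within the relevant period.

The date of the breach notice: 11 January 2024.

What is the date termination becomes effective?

23 July 2024

The last day of the suspension period: 11 January 2024 + 40 days = 20 February 2024.
Adding 95 calendar days to 20 February 2024 gives 25 May 2024, which is the last day of the cure period.
The last day of the standstill period: 44 calendar days after 25 May 2024 is 8 July 2024.
The date termination becomes effective: 8 July 2024 + 15 days = 23 July 2024. 23 July 2024 is a Tuesday, so no roll-forward applies.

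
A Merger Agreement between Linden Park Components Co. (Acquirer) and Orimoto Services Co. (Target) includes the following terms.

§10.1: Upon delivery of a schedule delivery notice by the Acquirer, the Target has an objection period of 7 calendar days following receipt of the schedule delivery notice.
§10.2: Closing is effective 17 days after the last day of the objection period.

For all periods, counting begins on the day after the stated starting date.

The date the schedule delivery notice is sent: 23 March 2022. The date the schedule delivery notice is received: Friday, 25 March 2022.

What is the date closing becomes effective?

Adding 7 calendar days to 25 March 2022 gives 1 April 2022, which is the last day of the objection period.
Adding 17 calendar days to 1 April 2022 gives 18 April 2022, which is the date closing becomes effective.

18 April 2022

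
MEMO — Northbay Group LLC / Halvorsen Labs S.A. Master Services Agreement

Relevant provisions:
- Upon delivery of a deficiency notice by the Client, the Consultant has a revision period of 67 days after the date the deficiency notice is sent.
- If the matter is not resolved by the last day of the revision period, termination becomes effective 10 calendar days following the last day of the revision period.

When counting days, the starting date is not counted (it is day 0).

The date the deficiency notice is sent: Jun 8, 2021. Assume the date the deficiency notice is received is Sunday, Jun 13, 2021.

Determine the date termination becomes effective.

The last day of the revision period: Jun 8, 2021 + 67 days = Aug 14, 2021.
The date termination becomes effective: 10 calendar days after Aug 14, 2021 is Aug 24, 2021.

Aug 24, 2021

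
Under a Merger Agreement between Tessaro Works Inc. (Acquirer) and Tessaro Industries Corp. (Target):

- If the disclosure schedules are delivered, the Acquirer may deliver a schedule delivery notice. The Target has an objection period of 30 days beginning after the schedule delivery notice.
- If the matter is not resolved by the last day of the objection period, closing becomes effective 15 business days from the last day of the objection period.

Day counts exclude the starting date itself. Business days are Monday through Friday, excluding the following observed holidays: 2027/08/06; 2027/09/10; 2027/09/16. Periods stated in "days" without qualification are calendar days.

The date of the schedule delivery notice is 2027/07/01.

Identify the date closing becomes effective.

Adding 30 calendar days to 2027/07/01 gives 2027/07/31, which is the last day of the objection period.
The date closing becomes effective: counting 15 business days from Saturday, 2027/07/31 (Aug 2, Aug 3, Aug 4, Aug 5, …, Aug 19, Aug 20, Aug 23, skipping weekends and the listed holiday on Aug 6) reaches Monday, 2027/08/23.

2027/08/23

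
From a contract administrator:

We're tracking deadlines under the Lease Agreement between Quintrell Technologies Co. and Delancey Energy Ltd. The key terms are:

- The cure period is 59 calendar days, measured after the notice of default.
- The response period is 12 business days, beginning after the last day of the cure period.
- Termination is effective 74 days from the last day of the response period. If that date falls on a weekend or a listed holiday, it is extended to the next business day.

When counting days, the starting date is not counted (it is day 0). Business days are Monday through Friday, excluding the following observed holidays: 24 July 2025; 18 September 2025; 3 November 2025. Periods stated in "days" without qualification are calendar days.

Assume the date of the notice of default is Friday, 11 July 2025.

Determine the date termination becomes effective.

The last day of the cure period: 59 calendar days after 11 July 2025 is 8 September 2025.
The last day of the response period: counting 12 business days from Monday, 8 September 2025 (Sep 9, Sep 10, Sep 11, Sep 12, …, Sep 23, Sep 24, Sep 25, skipping weekends and the listed holiday on Sep 18) reaches Thursday, 25 September 2025.
Adding 74 calendar days to 25 September 2025 gives 8 December 2025, which is the date termination becomes effective. 8 December 2025 is a Monday and is not a listed holiday, so no roll-forward applies.

8 December 2025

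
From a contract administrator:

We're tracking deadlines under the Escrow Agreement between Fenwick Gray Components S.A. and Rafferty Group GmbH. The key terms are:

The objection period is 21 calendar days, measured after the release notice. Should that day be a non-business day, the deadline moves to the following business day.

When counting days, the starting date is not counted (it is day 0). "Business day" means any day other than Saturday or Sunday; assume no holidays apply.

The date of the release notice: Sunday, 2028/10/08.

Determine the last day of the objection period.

2028/10/30

The last day of the objection period: 2028/10/08 + 21 days = 2028/10/29. That falls on a Sunday, so it rolls to the next business day, Monday, 2028/10/30.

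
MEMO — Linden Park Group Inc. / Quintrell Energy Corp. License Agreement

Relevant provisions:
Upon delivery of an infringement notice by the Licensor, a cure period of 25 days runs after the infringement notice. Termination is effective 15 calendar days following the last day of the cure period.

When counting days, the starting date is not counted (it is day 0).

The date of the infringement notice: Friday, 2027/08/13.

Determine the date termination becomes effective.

2027/09/22

The last day of the cure period: 25 calendar days after 2027/08/13 is 2027/09/07.
Adding 15 calendar days to 2027/09/07 gives 2027/09/22, which is the date termination becomes effective.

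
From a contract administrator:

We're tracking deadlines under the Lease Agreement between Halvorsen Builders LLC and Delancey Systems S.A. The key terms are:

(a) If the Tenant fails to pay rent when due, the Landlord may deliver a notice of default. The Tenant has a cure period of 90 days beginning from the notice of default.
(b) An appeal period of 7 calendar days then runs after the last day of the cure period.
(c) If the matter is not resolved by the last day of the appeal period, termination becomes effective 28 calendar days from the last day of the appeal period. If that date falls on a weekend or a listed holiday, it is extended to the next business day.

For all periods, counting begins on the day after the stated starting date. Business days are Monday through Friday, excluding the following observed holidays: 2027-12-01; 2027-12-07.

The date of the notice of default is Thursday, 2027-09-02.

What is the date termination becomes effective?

Adding 90 calendar days to 2027-09-02 gives 2027-12-01, which is the last day of the cure period.
The last day of the appeal period: 7 calendar days after 2027-12-01 is 2027-12-08.
Adding 28 calendar days to 2027-12-08 gives 2028-01-05, which is the date termination becomes effective. 2028-01-05 is a Wednesday and is not a listed holiday, so no roll-forward applies.

2028-01-05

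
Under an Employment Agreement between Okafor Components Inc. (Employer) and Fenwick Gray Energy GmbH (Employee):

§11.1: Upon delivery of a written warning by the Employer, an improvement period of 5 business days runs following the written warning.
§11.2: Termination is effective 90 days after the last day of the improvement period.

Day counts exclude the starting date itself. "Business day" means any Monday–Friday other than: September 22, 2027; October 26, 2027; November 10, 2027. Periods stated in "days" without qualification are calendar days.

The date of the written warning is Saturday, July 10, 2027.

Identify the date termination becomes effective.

October 14, 2027

The last day of the improvement period: counting 5 business days from Saturday, July 10, 2027 (Jul 12, Jul 13, Jul 14, Jul 15, Jul 16, skipping weekends) reaches Friday, July 16, 2027.
The date termination becomes effective: July 16, 2027 + 90 days = October 14, 2027.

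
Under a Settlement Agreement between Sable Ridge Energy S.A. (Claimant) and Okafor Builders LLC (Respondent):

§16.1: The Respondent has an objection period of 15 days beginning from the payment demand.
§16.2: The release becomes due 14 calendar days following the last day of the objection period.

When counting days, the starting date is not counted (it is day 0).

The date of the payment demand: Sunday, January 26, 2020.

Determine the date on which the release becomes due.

February 24, 2020

Adding 15 calendar days to January 26, 2020 gives February 10, 2020, which is the last day of the objection period.
Adding 14 calendar days to February 10, 2020 gives February 24, 2020, which is the date on which the release becomes due.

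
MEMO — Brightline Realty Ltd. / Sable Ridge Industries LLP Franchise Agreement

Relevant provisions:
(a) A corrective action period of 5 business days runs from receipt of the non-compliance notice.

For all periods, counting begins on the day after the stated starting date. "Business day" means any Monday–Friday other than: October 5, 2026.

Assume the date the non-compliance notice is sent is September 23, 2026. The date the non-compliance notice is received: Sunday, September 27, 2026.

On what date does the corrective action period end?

October 2, 2026

From Sunday, September 27, 2026, 5 business days (Sep 28, Sep 29, Sep 30, Oct 1, Oct 2, skipping weekends) brings us to Friday, October 2, 2026, which is the last day of the corrective action period.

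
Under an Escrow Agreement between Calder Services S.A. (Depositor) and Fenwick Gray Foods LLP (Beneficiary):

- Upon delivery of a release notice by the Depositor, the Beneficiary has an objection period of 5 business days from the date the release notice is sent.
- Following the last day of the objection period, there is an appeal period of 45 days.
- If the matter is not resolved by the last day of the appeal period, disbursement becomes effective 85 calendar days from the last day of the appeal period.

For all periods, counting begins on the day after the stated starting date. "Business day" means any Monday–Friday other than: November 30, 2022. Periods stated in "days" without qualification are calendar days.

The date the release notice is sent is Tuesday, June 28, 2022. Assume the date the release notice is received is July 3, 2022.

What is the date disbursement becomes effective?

November 12, 2022

From Tuesday, June 28, 2022, 5 business days (Jun 29, Jun 30, Jul 1, Jul 4, Jul 5, skipping weekends) brings us to Tuesday, July 5, 2022, which is the last day of the objection period.
The last day of the appeal period: July 5, 2022 + 45 days = August 19, 2022.
Adding 85 calendar days to August 19, 2022 gives November 12, 2022, which is the date disbursement becomes effective.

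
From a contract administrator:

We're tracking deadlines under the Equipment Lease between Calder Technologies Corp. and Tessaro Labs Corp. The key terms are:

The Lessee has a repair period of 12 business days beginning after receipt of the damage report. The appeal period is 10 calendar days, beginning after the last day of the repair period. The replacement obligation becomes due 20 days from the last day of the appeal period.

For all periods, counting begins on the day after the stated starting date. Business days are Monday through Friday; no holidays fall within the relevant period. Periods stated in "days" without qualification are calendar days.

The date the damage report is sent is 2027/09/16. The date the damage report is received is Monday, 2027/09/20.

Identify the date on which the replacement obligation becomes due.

The last day of the repair period: 12 business days after Monday, 2027/09/20, skipping weekends — Sep 21, Sep 22, Sep 23, Sep 24, …, Oct 4, Oct 5, Oct 6 — lands on Wednesday, 2027/10/06.
The last day of the appeal period: 10 calendar days after 2027/10/06 is 2027/10/16.
Adding 20 calendar days to 2027/10/16 gives 2027/11/05, which is the date on which the replacement obligation becomes due.

2027/11/05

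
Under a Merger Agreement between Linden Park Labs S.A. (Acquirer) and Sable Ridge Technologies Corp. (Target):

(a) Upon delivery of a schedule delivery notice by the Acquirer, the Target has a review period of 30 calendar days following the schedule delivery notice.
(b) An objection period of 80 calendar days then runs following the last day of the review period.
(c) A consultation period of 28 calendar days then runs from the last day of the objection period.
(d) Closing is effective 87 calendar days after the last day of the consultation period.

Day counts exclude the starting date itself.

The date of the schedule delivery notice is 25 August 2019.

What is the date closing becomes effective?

Adding 30 calendar days to 25 August 2019 gives 24 September 2019, which is the last day of the review period.
The last day of the objection period: 24 September 2019 + 80 days = 13 December 2019.
The last day of the consultation period: 28 calendar days after 13 December 2019 is 10 January 2020.
The date closing becomes effective: 10 January 2020 + 87 days = 6 April 2020.

6 April 2020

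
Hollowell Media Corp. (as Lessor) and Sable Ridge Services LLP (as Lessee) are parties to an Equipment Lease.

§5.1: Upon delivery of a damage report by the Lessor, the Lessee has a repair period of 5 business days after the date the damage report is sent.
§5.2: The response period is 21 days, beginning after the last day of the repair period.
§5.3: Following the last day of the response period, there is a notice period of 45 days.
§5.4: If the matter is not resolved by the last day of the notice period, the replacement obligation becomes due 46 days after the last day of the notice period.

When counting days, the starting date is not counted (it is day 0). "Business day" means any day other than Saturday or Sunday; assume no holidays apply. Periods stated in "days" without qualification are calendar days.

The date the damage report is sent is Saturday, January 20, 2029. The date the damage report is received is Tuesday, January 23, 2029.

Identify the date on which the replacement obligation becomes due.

The last day of the repair period: 5 business days after Saturday, January 20, 2029, skipping weekends — Jan 22, Jan 23, Jan 24, Jan 25, Jan 26 — lands on Friday, January 26, 2029.
The last day of the response period: January 26, 2029 + 21 days = February 16, 2029.
Adding 45 calendar days to February 16, 2029 gives April 2, 2029, which is the last day of the notice period.
The date on which the replacement obligation becomes due: April 2, 2029 + 46 days = May 18, 2029.

May 18, 2029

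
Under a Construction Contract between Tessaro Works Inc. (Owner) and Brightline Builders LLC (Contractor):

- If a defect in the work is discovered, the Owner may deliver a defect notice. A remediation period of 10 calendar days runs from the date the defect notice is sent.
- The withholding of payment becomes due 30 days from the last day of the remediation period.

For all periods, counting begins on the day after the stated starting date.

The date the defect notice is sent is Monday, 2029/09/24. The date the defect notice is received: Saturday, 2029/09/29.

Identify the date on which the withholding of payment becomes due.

The last day of the remediation period: 10 calendar days after 2029/09/24 is 2029/10/04.
Adding 30 calendar days to 2029/10/04 gives 2029/11/03, which is the date on which the withholding of payment becomes due.

2029/11/03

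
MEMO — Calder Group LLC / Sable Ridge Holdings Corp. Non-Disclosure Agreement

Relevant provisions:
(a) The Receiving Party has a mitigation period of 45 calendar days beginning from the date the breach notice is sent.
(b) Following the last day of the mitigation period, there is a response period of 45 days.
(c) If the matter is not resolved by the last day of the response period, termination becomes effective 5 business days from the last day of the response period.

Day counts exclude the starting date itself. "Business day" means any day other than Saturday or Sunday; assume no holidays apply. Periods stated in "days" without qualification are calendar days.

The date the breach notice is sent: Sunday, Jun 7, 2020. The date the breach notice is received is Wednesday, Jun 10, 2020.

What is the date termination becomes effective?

The last day of the mitigation period: 45 calendar days after Jun 7, 2020 is Jul 22, 2020.
The last day of the response period: 45 calendar days after Jul 22, 2020 is Sep 5, 2020.
The date termination becomes effective: 5 business days after Saturday, Sep 5, 2020, skipping weekends — Sep 7, Sep 8, Sep 9, Sep 10, Sep 11 — lands on Friday, Sep 11, 2020.

Sep 11, 2020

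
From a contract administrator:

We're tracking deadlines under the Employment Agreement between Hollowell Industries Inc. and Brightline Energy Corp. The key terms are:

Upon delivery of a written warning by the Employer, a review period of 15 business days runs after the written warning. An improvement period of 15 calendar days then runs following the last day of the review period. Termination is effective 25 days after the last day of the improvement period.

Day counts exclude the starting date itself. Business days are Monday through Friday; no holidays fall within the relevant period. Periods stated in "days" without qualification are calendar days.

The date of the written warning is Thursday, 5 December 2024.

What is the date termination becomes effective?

From Thursday, 5 December 2024, 15 business days (Dec 6, Dec 9, Dec 10, Dec 11, …, Dec 24, Dec 25, Dec 26, skipping weekends) brings us to Thursday, 26 December 2024, which is the last day of the review period.
The last day of the improvement period: 15 calendar days after 26 December 2024 is 10 January 2025.
The date termination becomes effective: 25 calendar days after 10 January 2025 is 4 February 2025.

4 February 2025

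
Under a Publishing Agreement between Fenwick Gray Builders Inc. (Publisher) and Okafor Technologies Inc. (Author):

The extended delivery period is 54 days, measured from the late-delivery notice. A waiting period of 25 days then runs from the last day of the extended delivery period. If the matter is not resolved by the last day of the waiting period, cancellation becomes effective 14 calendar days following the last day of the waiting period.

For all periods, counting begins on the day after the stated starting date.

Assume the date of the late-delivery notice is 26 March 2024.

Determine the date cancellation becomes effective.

27 June 2024

Adding 54 calendar days to 26 March 2024 gives 19 May 2024, which is the last day of the extended delivery period.
The last day of the waiting period: 25 calendar days after 19 May 2024 is 13 June 2024.
The date cancellation becomes effective: 13 June 2024 + 14 days = 27 June 2024.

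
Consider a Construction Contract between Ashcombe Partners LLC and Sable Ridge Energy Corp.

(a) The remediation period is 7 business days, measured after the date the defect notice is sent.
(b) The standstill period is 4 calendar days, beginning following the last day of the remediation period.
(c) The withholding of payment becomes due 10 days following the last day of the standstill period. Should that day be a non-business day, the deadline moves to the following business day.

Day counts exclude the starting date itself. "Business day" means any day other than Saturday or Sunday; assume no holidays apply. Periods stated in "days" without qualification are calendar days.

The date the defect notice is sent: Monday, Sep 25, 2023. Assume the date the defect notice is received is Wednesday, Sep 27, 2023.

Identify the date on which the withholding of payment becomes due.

Oct 18, 2023

The last day of the remediation period: counting 7 business days from Monday, Sep 25, 2023 (Sep 26, Sep 27, Sep 28, Sep 29, Oct 2, Oct 3, Oct 4, skipping weekends) reaches Wednesday, Oct 4, 2023.
The last day of the standstill period: Oct 4, 2023 + 4 days = Oct 8, 2023.
The date on which the withholding of payment becomes due: 10 calendar days after Oct 8, 2023 is Oct 18, 2023. Oct 18, 2023 is a Wednesday, so no roll-forward applies.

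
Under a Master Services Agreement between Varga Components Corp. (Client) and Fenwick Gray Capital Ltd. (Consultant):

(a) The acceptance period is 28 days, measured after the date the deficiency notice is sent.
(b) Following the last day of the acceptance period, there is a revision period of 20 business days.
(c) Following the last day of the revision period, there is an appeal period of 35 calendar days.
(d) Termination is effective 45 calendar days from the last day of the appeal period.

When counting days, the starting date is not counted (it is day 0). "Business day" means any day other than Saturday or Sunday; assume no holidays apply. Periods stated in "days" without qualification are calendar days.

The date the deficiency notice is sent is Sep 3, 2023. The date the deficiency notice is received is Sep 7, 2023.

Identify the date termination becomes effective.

Jan 15, 2024

The last day of the acceptance period: Sep 3, 2023 + 28 days = Oct 1, 2023.
The last day of the revision period: 20 business days after Sunday, Oct 1, 2023, skipping weekends — Oct 2, Oct 3, Oct 4, Oct 5, …, Oct 25, Oct 26, Oct 27 — lands on Friday, Oct 27, 2023.
The last day of the appeal period: 35 calendar days after Oct 27, 2023 is Dec 1, 2023.
The date termination becomes effective: Dec 1, 2023 + 45 days = Jan 15, 2024.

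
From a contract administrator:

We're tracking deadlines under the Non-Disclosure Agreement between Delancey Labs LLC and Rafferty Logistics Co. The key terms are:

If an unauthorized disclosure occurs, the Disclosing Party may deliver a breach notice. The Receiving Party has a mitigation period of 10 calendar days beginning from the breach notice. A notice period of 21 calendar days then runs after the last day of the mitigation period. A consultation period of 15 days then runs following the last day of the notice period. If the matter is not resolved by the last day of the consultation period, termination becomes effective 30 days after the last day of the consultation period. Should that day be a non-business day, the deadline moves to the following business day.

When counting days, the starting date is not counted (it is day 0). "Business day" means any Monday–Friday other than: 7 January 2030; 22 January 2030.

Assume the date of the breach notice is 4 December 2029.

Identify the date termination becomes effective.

18 February 2030

The last day of the mitigation period: 4 December 2029 + 10 days = 14 December 2029.
The last day of the notice period: 21 calendar days after 14 December 2029 is 4 January 2030.
The last day of the consultation period: 15 calendar days after 4 January 2030 is 19 January 2030.
The date termination becomes effective: 30 calendar days after 19 January 2030 is 18 February 2030. 18 February 2030 is a Monday and is not a listed holiday, so no roll-forward applies.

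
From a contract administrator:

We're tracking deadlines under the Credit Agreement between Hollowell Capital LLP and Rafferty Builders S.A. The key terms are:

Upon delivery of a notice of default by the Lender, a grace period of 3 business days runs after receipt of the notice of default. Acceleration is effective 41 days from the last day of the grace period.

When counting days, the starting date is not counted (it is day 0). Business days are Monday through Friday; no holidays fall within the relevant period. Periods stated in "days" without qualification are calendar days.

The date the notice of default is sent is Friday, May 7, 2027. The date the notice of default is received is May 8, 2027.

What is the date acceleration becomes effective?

The last day of the grace period: counting 3 business days from Saturday, May 8, 2027 (May 10, May 11, May 12, skipping weekends) reaches Wednesday, May 12, 2027.
The date acceleration becomes effective: 41 calendar days after May 12, 2027 is Jun 22, 2027.

Jun 22, 2027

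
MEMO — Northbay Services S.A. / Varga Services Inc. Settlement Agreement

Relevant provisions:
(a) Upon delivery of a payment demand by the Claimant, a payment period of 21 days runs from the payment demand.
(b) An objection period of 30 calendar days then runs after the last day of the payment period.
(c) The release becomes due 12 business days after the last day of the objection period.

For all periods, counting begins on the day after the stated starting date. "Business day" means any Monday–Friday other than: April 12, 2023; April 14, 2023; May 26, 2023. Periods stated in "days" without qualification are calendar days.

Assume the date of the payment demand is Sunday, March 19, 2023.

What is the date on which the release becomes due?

Adding 21 calendar days to March 19, 2023 gives April 9, 2023, which is the last day of the payment period.
The last day of the objection period: April 9, 2023 + 30 days = May 9, 2023.
From Tuesday, May 9, 2023, 12 business days (May 10, May 11, May 12, May 15, …, May 23, May 24, May 25, skipping weekends) brings us to Thursday, May 25, 2023, which is the date on which the release becomes due.

May 25, 2023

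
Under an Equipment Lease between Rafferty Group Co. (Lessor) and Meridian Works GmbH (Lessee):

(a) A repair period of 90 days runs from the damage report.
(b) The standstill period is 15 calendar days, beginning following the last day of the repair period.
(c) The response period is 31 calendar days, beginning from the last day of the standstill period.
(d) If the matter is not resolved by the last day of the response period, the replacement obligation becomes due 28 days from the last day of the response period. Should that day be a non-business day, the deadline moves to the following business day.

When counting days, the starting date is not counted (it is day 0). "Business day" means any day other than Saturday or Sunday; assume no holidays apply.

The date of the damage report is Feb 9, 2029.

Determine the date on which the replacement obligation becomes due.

Jul 23, 2029

Adding 90 calendar days to Feb 9, 2029 gives May 10, 2029, which is the last day of the repair period.
The last day of the standstill period: 15 calendar days after May 10, 2029 is May 25, 2029.
The last day of the response period: 31 calendar days after May 25, 2029 is Jun 25, 2029.
Adding 28 calendar days to Jun 25, 2029 gives Jul 23, 2029, which is the date on which the replacement obligation becomes due. Jul 23, 2029 is a Monday, so no roll-forward applies.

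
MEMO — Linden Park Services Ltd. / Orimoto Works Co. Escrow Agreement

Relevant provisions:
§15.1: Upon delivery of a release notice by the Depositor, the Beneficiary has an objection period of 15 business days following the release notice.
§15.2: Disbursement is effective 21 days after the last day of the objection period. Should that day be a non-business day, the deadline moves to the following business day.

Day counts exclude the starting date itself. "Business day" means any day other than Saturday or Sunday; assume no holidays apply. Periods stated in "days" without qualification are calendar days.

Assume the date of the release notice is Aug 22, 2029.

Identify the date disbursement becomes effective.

The last day of the objection period: 15 business days after Wednesday, Aug 22, 2029, skipping weekends — Aug 23, Aug 24, Aug 27, Aug 28, …, Sep 10, Sep 11, Sep 12 — lands on Wednesday, Sep 12, 2029.
The date disbursement becomes effective: 21 calendar days after Sep 12, 2029 is Oct 3, 2029. Oct 3, 2029 is a Wednesday, so no roll-forward applies.

Oct 3, 2029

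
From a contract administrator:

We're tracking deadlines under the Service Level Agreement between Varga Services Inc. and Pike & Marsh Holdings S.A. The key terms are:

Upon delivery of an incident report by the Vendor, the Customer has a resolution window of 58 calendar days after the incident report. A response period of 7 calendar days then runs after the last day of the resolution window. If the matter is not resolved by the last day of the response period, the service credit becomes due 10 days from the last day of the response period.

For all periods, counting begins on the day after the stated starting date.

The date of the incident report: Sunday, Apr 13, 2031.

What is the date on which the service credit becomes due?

Jun 27, 2031

The last day of the resolution window: Apr 13, 2031 + 58 days = Jun 10, 2031.
Adding 7 calendar days to Jun 10, 2031 gives Jun 17, 2031, which is the last day of the response period.
Adding 10 calendar days to Jun 17, 2031 gives Jun 27, 2031, which is the date on which the service credit becomes due.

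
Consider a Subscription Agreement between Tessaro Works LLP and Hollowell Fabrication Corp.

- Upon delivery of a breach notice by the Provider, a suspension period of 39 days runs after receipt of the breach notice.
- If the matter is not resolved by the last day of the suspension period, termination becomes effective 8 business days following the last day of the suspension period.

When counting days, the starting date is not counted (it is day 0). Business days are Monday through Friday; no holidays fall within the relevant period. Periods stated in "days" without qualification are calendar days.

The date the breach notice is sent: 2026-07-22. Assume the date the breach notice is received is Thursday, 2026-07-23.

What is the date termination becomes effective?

2026-09-10

Adding 39 calendar days to 2026-07-23 gives 2026-08-31, which is the last day of the suspension period.
The date termination becomes effective: 8 business days after Monday, 2026-08-31, skipping weekends — Sep 1, Sep 2, Sep 3, Sep 4, Sep 7, Sep 8, Sep 9, Sep 10 — lands on Thursday, 2026-09-10.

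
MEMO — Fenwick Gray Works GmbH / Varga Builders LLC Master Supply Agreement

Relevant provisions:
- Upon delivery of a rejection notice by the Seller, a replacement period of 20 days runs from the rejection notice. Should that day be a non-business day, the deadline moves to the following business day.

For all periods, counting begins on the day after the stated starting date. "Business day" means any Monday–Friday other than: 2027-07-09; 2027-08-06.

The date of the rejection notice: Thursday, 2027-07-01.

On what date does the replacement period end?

2027-07-21

The last day of the replacement period: 20 calendar days after 2027-07-01 is 2027-07-21. 2027-07-21 is a Wednesday and is not a listed holiday, so no roll-forward applies.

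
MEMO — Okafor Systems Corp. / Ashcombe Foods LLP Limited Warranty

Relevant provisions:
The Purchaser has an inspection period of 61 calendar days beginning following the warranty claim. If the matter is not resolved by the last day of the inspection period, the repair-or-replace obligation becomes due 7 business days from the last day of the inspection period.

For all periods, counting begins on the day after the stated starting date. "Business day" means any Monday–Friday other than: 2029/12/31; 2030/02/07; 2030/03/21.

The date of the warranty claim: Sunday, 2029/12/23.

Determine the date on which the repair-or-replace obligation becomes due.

2030/03/05

The last day of the inspection period: 2029/12/23 + 61 days = 2030/02/22.
From Friday, 2030/02/22, 7 business days (Feb 25, Feb 26, Feb 27, Feb 28, Mar 1, Mar 4, Mar 5, skipping weekends) brings us to Tuesday, 2030/03/05, which is the date on which the repair-or-replace obligation becomes due.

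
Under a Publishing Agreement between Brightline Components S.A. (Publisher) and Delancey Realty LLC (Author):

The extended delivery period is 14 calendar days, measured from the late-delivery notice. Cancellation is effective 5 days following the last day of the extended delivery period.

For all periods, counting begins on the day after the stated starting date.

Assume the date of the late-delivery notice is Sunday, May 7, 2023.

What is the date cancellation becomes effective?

Adding 14 calendar days to May 7, 2023 gives May 21, 2023, which is the last day of the extended delivery period.
The date cancellation becomes effective: May 21, 2023 + 5 days = May 26, 2023.

May 26, 2023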